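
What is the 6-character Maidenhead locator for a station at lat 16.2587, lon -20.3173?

Shift to the Maidenhead origin (180°W, 90°S): lon 159.6827, lat 106.2587.
Field: lon ⌊159.6827/20⌋ = 7 → H; lat ⌊106.2587/10⌋ = 10 → K.
Square: lon ⌊19.6827/2⌋ = 9; lat ⌊6.2587/1⌋ = 6.
Subsquare: lon ⌊1.6827/0.0833333⌋ = 20 → u; lat ⌊0.2587/0.0416667⌋ = 6 → g.

HK96ug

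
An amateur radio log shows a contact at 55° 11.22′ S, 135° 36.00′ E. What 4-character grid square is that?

PD74

Add 180° to longitude and 90° to latitude: 315.60, 34.81.
Field: lon ⌊315.60/20⌋ = 15 → P; lat ⌊34.81/10⌋ = 3 → D.
Square: lon ⌊15.60/2⌋ = 7; lat ⌊4.81/1⌋ = 4.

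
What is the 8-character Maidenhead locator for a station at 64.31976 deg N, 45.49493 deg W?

GP74gh06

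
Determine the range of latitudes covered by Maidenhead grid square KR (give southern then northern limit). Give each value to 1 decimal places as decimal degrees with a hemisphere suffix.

80.0° N, 90.0° N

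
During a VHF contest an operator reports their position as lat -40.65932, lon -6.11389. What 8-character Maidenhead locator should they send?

IE69wi61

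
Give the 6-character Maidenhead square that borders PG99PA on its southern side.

Latitude subsquare a = 0; −1 → -1, wraps to 23 = x, carry into square.
Latitude square 9; −1 → 8.
The longitude characters are unchanged.

PG98px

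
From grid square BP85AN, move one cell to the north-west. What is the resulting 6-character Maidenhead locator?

Longitude subsquare a = 0; −1 → -1, wraps to 23 = x, carry into square.
Longitude square 8; −1 → 7.
Latitude subsquare n = 13; +1 → 14 = o.

BP75xo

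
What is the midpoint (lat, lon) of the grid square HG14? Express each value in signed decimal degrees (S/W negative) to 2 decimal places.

-25.50, -37.00

Field H=7, G=6: +7·20° lon, +6·10° lat → SW at lon -40°, lat -30°.
Square 1, 4: +1·2° lon, +4·1° lat → SW at lon -38°, lat -26°.
Cell spans 2° lon × 1° lat. Centre is SW corner plus half of each.
latitude -25.50, longitude -37.00.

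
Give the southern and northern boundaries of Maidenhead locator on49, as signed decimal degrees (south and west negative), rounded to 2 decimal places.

49.00, 50.00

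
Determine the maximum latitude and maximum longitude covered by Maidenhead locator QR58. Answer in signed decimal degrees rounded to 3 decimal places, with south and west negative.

Field Q=16, R=17: +16·20° lon, +17·10° lat → SW at lon 140°, lat 80°.
Square 5, 8: +5·2° lon, +8·1° lat → SW at lon 150°, lat 88°.
Cell spans 2° lon × 1° lat. NE corner is SW corner plus one full cell.
latitude 89.000, longitude 152.000.

89.000, 152.000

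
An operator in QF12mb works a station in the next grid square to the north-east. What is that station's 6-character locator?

QF12nc

Longitude subsquare m = 12; +1 → 13 = n.
Latitude subsquare b = 1; +1 → 2 = c.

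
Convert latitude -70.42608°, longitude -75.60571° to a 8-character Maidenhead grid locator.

FB29en77

Add 180° to longitude and 90° to latitude: 104.39429, 19.57392.
Field: lon ⌊104.39429/20⌋ = 5 → F; lat ⌊19.57392/10⌋ = 1 → B.
Square: lon ⌊4.39429/2⌋ = 2; lat ⌊9.57392/1⌋ = 9.
Subsquare: lon ⌊0.39429/0.0833333⌋ = 4 → e; lat ⌊0.57392/0.0416667⌋ = 13 → n.
Extended square: lon ⌊0.06096/0.00833333⌋ = 7; lat ⌊0.03225/0.00416667⌋ = 7.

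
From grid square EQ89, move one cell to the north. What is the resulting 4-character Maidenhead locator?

Latitude square 9; +1 → 10, wraps to 0, carry into field.
Latitude field Q = 16; +1 → 17 = R.
The longitude characters are unchanged.

ER80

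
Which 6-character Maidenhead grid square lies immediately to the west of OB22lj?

OB22kj

Longitude subsquare l = 11; −1 → 10 = k.
The latitude characters are unchanged.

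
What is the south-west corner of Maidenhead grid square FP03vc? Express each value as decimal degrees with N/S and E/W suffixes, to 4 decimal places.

Field F=5, P=15: +5·20° lon, +15·10° lat → SW at lon -80°, lat 60°.
Square 0, 3: +0·2° lon, +3·1° lat → SW at lon -80°, lat 63°.
Subsquare v=21, c=2: +21·0.0833333° lon, +2·0.0416667° lat → SW at lon -78.25°, lat 63.0833°.
latitude 63.0833° N, longitude 78.2500° W.

63.0833° N, 78.2500° W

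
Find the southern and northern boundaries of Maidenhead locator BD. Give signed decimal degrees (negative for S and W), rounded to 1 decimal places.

-60.0, -50.0

Field B=1, D=3: +1·20° lon, +3·10° lat → SW at lon -160°, lat -60°.
Cell spans 20° lon × 10° lat.
south -60.0, north -50.0.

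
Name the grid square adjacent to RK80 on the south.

Latitude square 0; −1 → -1, wraps to 9, carry into field.
Latitude field K = 10; −1 → 9 = J.
The longitude characters are unchanged.

RJ89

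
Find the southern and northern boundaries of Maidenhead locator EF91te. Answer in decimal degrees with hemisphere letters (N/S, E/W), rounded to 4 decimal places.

38.8333° S, 38.7917° S

Field E=4, F=5: +4·20° lon, +5·10° lat → SW at lon -100°, lat -40°.
Square 9, 1: +9·2° lon, +1·1° lat → SW at lon -82°, lat -39°.
Subsquare t=19, e=4: +19·0.0833333° lon, +4·0.0416667° lat → SW at lon -80.4167°, lat -38.8333°.
Cell spans 0.0833333° lon × 0.0416667° lat.
south 38.8333° S, north 38.7917° S.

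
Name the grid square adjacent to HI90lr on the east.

Longitude subsquare l = 11; +1 → 12 = m.
The latitude characters are unchanged.

HI90mr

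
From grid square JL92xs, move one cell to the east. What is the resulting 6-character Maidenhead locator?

Longitude subsquare x = 23; +1 → 24, wraps to 0 = a, carry into square.
Longitude square 9; +1 → 10, wraps to 0, carry into field.
Longitude field J = 9; +1 → 10 = K.
The latitude characters are unchanged.

KL02as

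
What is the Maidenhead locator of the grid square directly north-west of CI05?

BI96

Longitude square 0; −1 → -1, wraps to 9, carry into field.
Longitude field C = 2; −1 → 1 = B.
Latitude square 5; +1 → 6.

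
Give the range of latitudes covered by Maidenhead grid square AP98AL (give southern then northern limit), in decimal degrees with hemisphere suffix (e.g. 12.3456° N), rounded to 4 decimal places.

68.4583° N, 68.5000° N

Field A=0, P=15: +0·20° lon, +15·10° lat → SW at lon -180°, lat 60°.
Square 9, 8: +9·2° lon, +8·1° lat → SW at lon -162°, lat 68°.
Subsquare a=0, l=11: +0·0.0833333° lon, +11·0.0416667° lat → SW at lon -162°, lat 68.4583°.
Cell spans 0.0833333° lon × 0.0416667° lat.
south 68.4583° N, north 68.5000° N.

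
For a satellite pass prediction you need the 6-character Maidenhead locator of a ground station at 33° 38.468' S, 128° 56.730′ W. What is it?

CF56mi

Add 180° to longitude and 90° to latitude: 51.0545, 56.3589.
Field: lon ⌊51.0545/20⌋ = 2 → C; lat ⌊56.3589/10⌋ = 5 → F.
Square: lon ⌊11.0545/2⌋ = 5; lat ⌊6.3589/1⌋ = 6.
Subsquare: lon ⌊1.0545/0.0833333⌋ = 12 → m; lat ⌊0.3589/0.0416667⌋ = 8 → i.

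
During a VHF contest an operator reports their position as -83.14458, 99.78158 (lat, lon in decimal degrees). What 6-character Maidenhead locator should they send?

Shift to the Maidenhead origin (180°W, 90°S): lon 279.7816, lat 6.8554.
Field (20°×10°, letters A–R): lon ⌊279.7816/20⌋ = 13 → N; lat ⌊6.8554/10⌋ = 0 → A.
Square (2°×1°, digits 0–9): lon ⌊19.7816/2⌋ = 9; lat ⌊6.8554/1⌋ = 6.
Subsquare (5′×2.5′, letters a–x): lon ⌊1.7816/0.0833333⌋ = 21 → v; lat ⌊0.8554/0.0416667⌋ = 20 → u.

NA96vu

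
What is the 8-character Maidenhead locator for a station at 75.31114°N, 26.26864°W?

Offset from 180°W / 90°S: lon 153.73136°, lat 165.31114°.
Field (20°×10°, letters A–R): 153.73136/20 → 7 → H, 165.31114/10 → 16 → Q; chars HQ.
Square (2°×1°, digits 0–9): 13.73136/2 → 6, 5.31114/1 → 5; chars 65.
Subsquare (5′×2.5′, letters a–x): 1.73136/0.0833333 → 20 → u, 0.31114/0.0416667 → 7 → h; chars uh.
Extended square (30″×15″, digits 0–9): 0.06469/0.00833333 → 7, 0.01947/0.00416667 → 4; chars 74.

HQ65uh74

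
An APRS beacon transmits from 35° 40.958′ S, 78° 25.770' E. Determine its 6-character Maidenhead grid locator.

Add 180° to longitude and 90° to latitude: 258.4295, 54.3174.
Field: lon ⌊258.4295/20⌋ = 12 → M; lat ⌊54.3174/10⌋ = 5 → F.
Square: lon ⌊18.4295/2⌋ = 9; lat ⌊4.3174/1⌋ = 4.
Subsquare: lon ⌊0.4295/0.0833333⌋ = 5 → f; lat ⌊0.3174/0.0416667⌋ = 7 → h.

MF94fh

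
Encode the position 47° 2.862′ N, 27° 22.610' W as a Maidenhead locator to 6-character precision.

Offset from 180°W / 90°S: lon 152.6232°, lat 137.0477°.
Field: lon ⌊152.6232/20⌋ = 7 → H; lat ⌊137.0477/10⌋ = 13 → N.
Square: lon ⌊12.6232/2⌋ = 6; lat ⌊7.0477/1⌋ = 7.
Subsquare: lon ⌊0.6232/0.0833333⌋ = 7 → h; lat ⌊0.0477/0.0416667⌋ = 1 → b.

HN67hb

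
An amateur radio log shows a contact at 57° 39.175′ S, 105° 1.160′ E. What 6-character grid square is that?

OD22mi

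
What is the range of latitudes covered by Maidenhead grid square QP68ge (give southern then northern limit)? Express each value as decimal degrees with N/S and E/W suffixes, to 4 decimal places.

Field Q=16, P=15: +16·20° lon, +15·10° lat → SW at lon 140°, lat 60°.
Square 6, 8: +6·2° lon, +8·1° lat → SW at lon 152°, lat 68°.
Subsquare g=6, e=4: +6·0.0833333° lon, +4·0.0416667° lat → SW at lon 152.5°, lat 68.1667°.
Cell spans 0.0833333° lon × 0.0416667° lat.
south 68.1667° N, north 68.2083° N.

68.1667° N, 68.2083° N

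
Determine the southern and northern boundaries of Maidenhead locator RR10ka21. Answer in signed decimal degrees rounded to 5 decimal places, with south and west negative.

80.00417, 80.00833

Field R=17, R=17: +17·20° lon, +17·10° lat → SW at lon 160°, lat 80°.
Square 1, 0: +1·2° lon, +0·1° lat → SW at lon 162°, lat 80°.
Subsquare k=10, a=0: +10·0.0833333° lon, +0·0.0416667° lat → SW at lon 162.833°, lat 80°.
Extended square 2, 1: +2·0.00833333° lon, +1·0.00416667° lat → SW at lon 162.85°, lat 80.0042°.
Cell spans 0.00833333° lon × 0.00416667° lat.
south 80.00417, north 80.00833.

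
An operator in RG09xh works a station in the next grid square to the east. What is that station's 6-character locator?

Longitude subsquare x = 23; +1 → 24, wraps to 0 = a, carry into square.
Longitude square 0; +1 → 1.
The latitude characters are unchanged.

RG19ah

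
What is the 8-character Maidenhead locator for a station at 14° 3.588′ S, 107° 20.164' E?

Offset from 180°W / 90°S: lon 287.33607°, lat 75.94020°.
Field: lon ⌊287.33607/20⌋ = 14 → O; lat ⌊75.94020/10⌋ = 7 → H.
Square: lon ⌊7.33607/2⌋ = 3; lat ⌊5.94020/1⌋ = 5.
Subsquare: lon ⌊1.33607/0.0833333⌋ = 16 → q; lat ⌊0.94020/0.0416667⌋ = 22 → w.
Extended square: lon ⌊0.00273/0.00833333⌋ = 0; lat ⌊0.02353/0.00416667⌋ = 5.

OH35qw05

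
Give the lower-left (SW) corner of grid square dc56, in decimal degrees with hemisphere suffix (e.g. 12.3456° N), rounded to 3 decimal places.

64.000° S, 110.000° W

Field D=3, C=2: +3·20° lon, +2·10° lat → SW at lon -120°, lat -70°.
Square 5, 6: +5·2° lon, +6·1° lat → SW at lon -110°, lat -64°.
latitude 64.000° S, longitude 110.000° W.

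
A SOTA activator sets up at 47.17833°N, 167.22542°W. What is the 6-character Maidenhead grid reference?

Offset from 180°W / 90°S: lon 12.7746°, lat 137.1783°.
Field (20°×10°, letters A–R): lon ⌊12.7746/20⌋ = 0 → A; lat ⌊137.1783/10⌋ = 13 → N.
Square (2°×1°, digits 0–9): lon ⌊12.7746/2⌋ = 6; lat ⌊7.1783/1⌋ = 7.
Subsquare (5′×2.5′, letters a–x): lon ⌊0.7746/0.0833333⌋ = 9 → j; lat ⌊0.1783/0.0416667⌋ = 4 → e.

AN67je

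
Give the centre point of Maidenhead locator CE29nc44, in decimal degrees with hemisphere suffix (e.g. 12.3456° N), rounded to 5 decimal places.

Field C=2, E=4: +2·20° lon, +4·10° lat → SW at lon -140°, lat -50°.
Square 2, 9: +2·2° lon, +9·1° lat → SW at lon -136°, lat -41°.
Subsquare n=13, c=2: +13·0.0833333° lon, +2·0.0416667° lat → SW at lon -134.917°, lat -40.9167°.
Extended square 4, 4: +4·0.00833333° lon, +4·0.00416667° lat → SW at lon -134.883°, lat -40.9°.
Cell spans 0.00833333° lon × 0.00416667° lat. Centre is SW corner plus half of each.
latitude 40.89792° S, longitude 134.87917° W.

40.89792° S, 134.87917° W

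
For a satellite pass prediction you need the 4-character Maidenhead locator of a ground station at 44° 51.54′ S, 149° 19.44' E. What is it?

Add 180° to longitude and 90° to latitude: 329.32, 45.14.
Field: 329.32/20 → 16 → Q, 45.14/10 → 4 → E; chars QE.
Square: 9.32/2 → 4, 5.14/1 → 5; chars 45.

QE45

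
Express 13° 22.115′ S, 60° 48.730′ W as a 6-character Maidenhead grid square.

FH96op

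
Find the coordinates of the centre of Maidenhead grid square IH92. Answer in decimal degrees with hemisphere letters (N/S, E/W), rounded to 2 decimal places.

17.50° S, 1.00° W

Field I=8, H=7: +8·20° lon, +7·10° lat → SW at lon -20°, lat -20°.
Square 9, 2: +9·2° lon, +2·1° lat → SW at lon -2°, lat -18°.
Cell spans 2° lon × 1° lat. Centre is SW corner plus half of each.
latitude 17.50° S, longitude 1.00° W.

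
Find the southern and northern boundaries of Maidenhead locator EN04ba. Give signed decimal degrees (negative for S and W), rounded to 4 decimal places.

Field E=4, N=13: +4·20° lon, +13·10° lat → SW at lon -100°, lat 40°.
Square 0, 4: +0·2° lon, +4·1° lat → SW at lon -100°, lat 44°.
Subsquare b=1, a=0: +1·0.0833333° lon, +0·0.0416667° lat → SW at lon -99.9167°, lat 44°.
Cell spans 0.0833333° lon × 0.0416667° lat.
south 44.0000, north 44.0417.

44.0000, 44.0417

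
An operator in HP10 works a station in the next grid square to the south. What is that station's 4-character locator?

Latitude square 0; −1 → -1, wraps to 9, carry into field.
Latitude field P = 15; −1 → 14 = O.
The longitude characters are unchanged.

HO19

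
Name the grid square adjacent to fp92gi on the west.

Longitude subsquare g = 6; −1 → 5 = f.
The latitude characters are unchanged.

FP92fi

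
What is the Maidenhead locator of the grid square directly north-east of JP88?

Longitude square 8; +1 → 9.
Latitude square 8; +1 → 9.

JP99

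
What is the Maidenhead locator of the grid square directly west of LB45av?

LB35xv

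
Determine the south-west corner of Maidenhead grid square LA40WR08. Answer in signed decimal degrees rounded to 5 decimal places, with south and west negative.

Field L=11, A=0: +11·20° lon, +0·10° lat → SW at lon 40°, lat -90°.
Square 4, 0: +4·2° lon, +0·1° lat → SW at lon 48°, lat -90°.
Subsquare w=22, r=17: +22·0.0833333° lon, +17·0.0416667° lat → SW at lon 49.8333°, lat -89.2917°.
Extended square 0, 8: +0·0.00833333° lon, +8·0.00416667° lat → SW at lon 49.8333°, lat -89.2583°.
latitude -89.25833, longitude 49.83333.

-89.25833, 49.83333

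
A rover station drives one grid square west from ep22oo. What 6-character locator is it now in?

EP22no

Longitude subsquare o = 14; −1 → 13 = n.
The latitude characters are unchanged.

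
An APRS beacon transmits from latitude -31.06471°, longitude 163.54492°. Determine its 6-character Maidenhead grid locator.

Shift to the Maidenhead origin (180°W, 90°S): lon 343.5449, lat 58.9353.
Field: lon ⌊343.5449/20⌋ = 17 → R; lat ⌊58.9353/10⌋ = 5 → F.
Square: lon ⌊3.5449/2⌋ = 1; lat ⌊8.9353/1⌋ = 8.
Subsquare: lon ⌊1.5449/0.0833333⌋ = 18 → s; lat ⌊0.9353/0.0416667⌋ = 22 → w.

RF18sw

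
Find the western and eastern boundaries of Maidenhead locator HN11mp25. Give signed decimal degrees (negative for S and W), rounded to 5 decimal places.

-36.98333, -36.97500

Field H=7, N=13: +7·20° lon, +13·10° lat → SW at lon -40°, lat 40°.
Square 1, 1: +1·2° lon, +1·1° lat → SW at lon -38°, lat 41°.
Subsquare m=12, p=15: +12·0.0833333° lon, +15·0.0416667° lat → SW at lon -37°, lat 41.625°.
Extended square 2, 5: +2·0.00833333° lon, +5·0.00416667° lat → SW at lon -36.9833°, lat 41.6458°.
Cell spans 0.00833333° lon × 0.00416667° lat.
west -36.98333, east -36.97500.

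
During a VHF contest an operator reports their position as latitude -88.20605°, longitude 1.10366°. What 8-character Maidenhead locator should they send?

Offset from 180°W / 90°S: lon 181.10366°, lat 1.79395°.
Field (20°×10°, letters A–R): 181.10366/20 → 9 → J, 1.79395/10 → 0 → A; chars JA.
Square (2°×1°, digits 0–9): 1.10366/2 → 0, 1.79395/1 → 1; chars 01.
Subsquare (5′×2.5′, letters a–x): 1.10366/0.0833333 → 13 → n, 0.79395/0.0416667 → 19 → t; chars nt.
Extended square (30″×15″, digits 0–9): 0.02033/0.00833333 → 2, 0.00228/0.00416667 → 0; chars 20.

JA01nt20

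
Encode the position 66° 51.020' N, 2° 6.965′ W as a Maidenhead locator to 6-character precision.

Shift to the Maidenhead origin (180°W, 90°S): lon 177.8839, lat 156.8503.
Field: 177.8839/20 → 8 → I, 156.8503/10 → 15 → P; chars IP.
Square: 17.8839/2 → 8, 6.8503/1 → 6; chars 86.
Subsquare: 1.8839/0.0833333 → 22 → w, 0.8503/0.0416667 → 20 → u; chars wu.

IP86wu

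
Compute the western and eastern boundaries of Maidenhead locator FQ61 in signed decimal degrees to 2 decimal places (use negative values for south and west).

-68.00, -66.00

Field F=5, Q=16: +5·20° lon, +16·10° lat → SW at lon -80°, lat 70°.
Square 6, 1: +6·2° lon, +1·1° lat → SW at lon -68°, lat 71°.
Cell spans 2° lon × 1° lat.
west -68.00, east -66.00.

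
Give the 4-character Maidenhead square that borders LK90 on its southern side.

LJ99

Latitude square 0; −1 → -1, wraps to 9, carry into field.
Latitude field K = 10; −1 → 9 = J.
The longitude characters are unchanged.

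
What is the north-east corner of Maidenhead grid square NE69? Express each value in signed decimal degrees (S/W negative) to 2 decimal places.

-40.00, 94.00

Field N=13, E=4: +13·20° lon, +4·10° lat → SW at lon 80°, lat -50°.
Square 6, 9: +6·2° lon, +9·1° lat → SW at lon 92°, lat -41°.
Cell spans 2° lon × 1° lat. NE corner is SW corner plus one full cell.
latitude -40.00, longitude 94.00.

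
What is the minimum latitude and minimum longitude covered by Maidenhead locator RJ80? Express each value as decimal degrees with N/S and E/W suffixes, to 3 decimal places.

Field R=17, J=9: +17·20° lon, +9·10° lat → SW at lon 160°, lat 0°.
Square 8, 0: +8·2° lon, +0·1° lat → SW at lon 176°, lat 0°.
latitude 0.000° N, longitude 176.000° E.

0.000° N, 176.000° E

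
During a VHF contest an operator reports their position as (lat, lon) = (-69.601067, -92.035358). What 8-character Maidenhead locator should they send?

EC30xj55

Shift to the Maidenhead origin (180°W, 90°S): lon 87.96464, lat 20.39893.
Field: lon ⌊87.96464/20⌋ = 4 → E; lat ⌊20.39893/10⌋ = 2 → C.
Square: lon ⌊7.96464/2⌋ = 3; lat ⌊0.39893/1⌋ = 0.
Subsquare: lon ⌊1.96464/0.0833333⌋ = 23 → x; lat ⌊0.39893/0.0416667⌋ = 9 → j.
Extended square: lon ⌊0.04798/0.00833333⌋ = 5; lat ⌊0.02393/0.00416667⌋ = 5.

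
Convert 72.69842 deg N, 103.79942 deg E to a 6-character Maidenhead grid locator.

OQ12vq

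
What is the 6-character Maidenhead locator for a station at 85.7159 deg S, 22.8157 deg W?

Offset from 180°W / 90°S: lon 157.1843°, lat 4.2841°.
Field: lon ⌊157.1843/20⌋ = 7 → H; lat ⌊4.2841/10⌋ = 0 → A.
Square: lon ⌊17.1843/2⌋ = 8; lat ⌊4.2841/1⌋ = 4.
Subsquare: lon ⌊1.1843/0.0833333⌋ = 14 → o; lat ⌊0.2841/0.0416667⌋ = 6 → g.

HA84og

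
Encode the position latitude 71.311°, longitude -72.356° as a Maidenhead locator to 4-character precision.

Add 180° to longitude and 90° to latitude: 107.64, 161.31.
Field: 107.64/20 → 5 → F, 161.31/10 → 16 → Q; chars FQ.
Square: 7.64/2 → 3, 1.31/1 → 1; chars 31.

FQ31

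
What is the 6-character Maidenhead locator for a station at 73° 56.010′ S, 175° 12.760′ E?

RB76ob

Offset from 180°W / 90°S: lon 355.2127°, lat 16.0665°.
Field: 355.2127/20 → 17 → R, 16.0665/10 → 1 → B; chars RB.
Square: 15.2127/2 → 7, 6.0665/1 → 6; chars 76.
Subsquare: 1.2127/0.0833333 → 14 → o, 0.0665/0.0416667 → 1 → b; chars ob.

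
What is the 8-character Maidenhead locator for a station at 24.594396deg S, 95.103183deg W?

EG25kj77

Add 180° to longitude and 90° to latitude: 84.89682, 65.40560.
Field: 84.89682/20 → 4 → E, 65.40560/10 → 6 → G; chars EG.
Square: 4.89682/2 → 2, 5.40560/1 → 5; chars 25.
Subsquare: 0.89682/0.0833333 → 10 → k, 0.40560/0.0416667 → 9 → j; chars kj.
Extended square: 0.06348/0.00833333 → 7, 0.03060/0.00416667 → 7; chars 77.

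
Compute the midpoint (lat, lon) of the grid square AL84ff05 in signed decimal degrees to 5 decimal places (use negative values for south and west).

24.23125, -163.57917

Field A=0, L=11: +0·20° lon, +11·10° lat → SW at lon -180°, lat 20°.
Square 8, 4: +8·2° lon, +4·1° lat → SW at lon -164°, lat 24°.
Subsquare f=5, f=5: +5·0.0833333° lon, +5·0.0416667° lat → SW at lon -163.583°, lat 24.2083°.
Extended square 0, 5: +0·0.00833333° lon, +5·0.00416667° lat → SW at lon -163.583°, lat 24.2292°.
Cell spans 0.00833333° lon × 0.00416667° lat. Centre is SW corner plus half of each.
latitude 24.23125, longitude -163.57917.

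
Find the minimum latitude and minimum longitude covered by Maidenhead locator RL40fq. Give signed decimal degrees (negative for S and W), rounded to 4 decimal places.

Field R=17, L=11: +17·20° lon, +11·10° lat → SW at lon 160°, lat 20°.
Square 4, 0: +4·2° lon, +0·1° lat → SW at lon 168°, lat 20°.
Subsquare f=5, q=16: +5·0.0833333° lon, +16·0.0416667° lat → SW at lon 168.417°, lat 20.6667°.
latitude 20.6667, longitude 168.4167.

20.6667, 168.4167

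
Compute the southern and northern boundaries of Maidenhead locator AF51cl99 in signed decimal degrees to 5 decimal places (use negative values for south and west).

Field A=0, F=5: +0·20° lon, +5·10° lat → SW at lon -180°, lat -40°.
Square 5, 1: +5·2° lon, +1·1° lat → SW at lon -170°, lat -39°.
Subsquare c=2, l=11: +2·0.0833333° lon, +11·0.0416667° lat → SW at lon -169.833°, lat -38.5417°.
Extended square 9, 9: +9·0.00833333° lon, +9·0.00416667° lat → SW at lon -169.758°, lat -38.5042°.
Cell spans 0.00833333° lon × 0.00416667° lat.
south -38.50417, north -38.50000.

-38.50417, -38.50000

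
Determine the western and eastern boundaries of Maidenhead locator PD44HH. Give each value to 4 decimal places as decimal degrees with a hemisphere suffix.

128.5833° E, 128.6667° E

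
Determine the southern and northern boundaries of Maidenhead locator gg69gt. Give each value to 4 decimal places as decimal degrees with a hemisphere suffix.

Field G=6, G=6: +6·20° lon, +6·10° lat → SW at lon -60°, lat -30°.
Square 6, 9: +6·2° lon, +9·1° lat → SW at lon -48°, lat -21°.
Subsquare g=6, t=19: +6·0.0833333° lon, +19·0.0416667° lat → SW at lon -47.5°, lat -20.2083°.
Cell spans 0.0833333° lon × 0.0416667° lat.
south 20.2083° S, north 20.1667° S.

20.2083° S, 20.1667° S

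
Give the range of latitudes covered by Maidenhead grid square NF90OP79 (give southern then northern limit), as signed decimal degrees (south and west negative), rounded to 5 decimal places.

-39.33750, -39.33333

Field N=13, F=5: +13·20° lon, +5·10° lat → SW at lon 80°, lat -40°.
Square 9, 0: +9·2° lon, +0·1° lat → SW at lon 98°, lat -40°.
Subsquare o=14, p=15: +14·0.0833333° lon, +15·0.0416667° lat → SW at lon 99.1667°, lat -39.375°.
Extended square 7, 9: +7·0.00833333° lon, +9·0.00416667° lat → SW at lon 99.225°, lat -39.3375°.
Cell spans 0.00833333° lon × 0.00416667° lat.
south -39.33750, north -39.33333.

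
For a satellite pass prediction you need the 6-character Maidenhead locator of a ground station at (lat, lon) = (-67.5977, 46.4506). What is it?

Offset from 180°W / 90°S: lon 226.4506°, lat 22.4023°.
Field: lon ⌊226.4506/20⌋ = 11 → L; lat ⌊22.4023/10⌋ = 2 → C.
Square: lon ⌊6.4506/2⌋ = 3; lat ⌊2.4023/1⌋ = 2.
Subsquare: lon ⌊0.4506/0.0833333⌋ = 5 → f; lat ⌊0.4023/0.0416667⌋ = 9 → j.

LC32fj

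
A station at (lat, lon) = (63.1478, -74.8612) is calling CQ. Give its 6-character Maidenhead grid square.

Add 180° to longitude and 90° to latitude: 105.1388, 153.1478.
Field: lon ⌊105.1388/20⌋ = 5 → F; lat ⌊153.1478/10⌋ = 15 → P.
Square: lon ⌊5.1388/2⌋ = 2; lat ⌊3.1478/1⌋ = 3.
Subsquare: lon ⌊1.1388/0.0833333⌋ = 13 → n; lat ⌊0.1478/0.0416667⌋ = 3 → d.

FP23nd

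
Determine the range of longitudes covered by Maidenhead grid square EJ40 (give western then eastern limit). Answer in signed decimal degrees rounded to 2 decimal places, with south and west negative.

-92.00, -90.00

Field E=4, J=9: +4·20° lon, +9·10° lat → SW at lon -100°, lat 0°.
Square 4, 0: +4·2° lon, +0·1° lat → SW at lon -92°, lat 0°.
Cell spans 2° lon × 1° lat.
west -92.00, east -90.00.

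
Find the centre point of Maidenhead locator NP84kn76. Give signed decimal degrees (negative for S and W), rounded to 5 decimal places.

Field N=13, P=15: +13·20° lon, +15·10° lat → SW at lon 80°, lat 60°.
Square 8, 4: +8·2° lon, +4·1° lat → SW at lon 96°, lat 64°.
Subsquare k=10, n=13: +10·0.0833333° lon, +13·0.0416667° lat → SW at lon 96.8333°, lat 64.5417°.
Extended square 7, 6: +7·0.00833333° lon, +6·0.00416667° lat → SW at lon 96.8917°, lat 64.5667°.
Cell spans 0.00833333° lon × 0.00416667° lat. Centre is SW corner plus half of each.
latitude 64.56875, longitude 96.89583.

64.56875, 96.89583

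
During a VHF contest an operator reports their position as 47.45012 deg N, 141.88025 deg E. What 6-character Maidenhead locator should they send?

QN07wk

Offset from 180°W / 90°S: lon 321.8802°, lat 137.4501°.
Field: 321.8802/20 → 16 → Q, 137.4501/10 → 13 → N; chars QN.
Square: 1.8802/2 → 0, 7.4501/1 → 7; chars 07.
Subsquare: 1.8802/0.0833333 → 22 → w, 0.4501/0.0416667 → 10 → k; chars wk.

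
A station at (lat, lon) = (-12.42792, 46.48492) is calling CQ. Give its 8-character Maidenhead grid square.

Shift to the Maidenhead origin (180°W, 90°S): lon 226.48492, lat 77.57208.
Field: lon ⌊226.48492/20⌋ = 11 → L; lat ⌊77.57208/10⌋ = 7 → H.
Square: lon ⌊6.48492/2⌋ = 3; lat ⌊7.57208/1⌋ = 7.
Subsquare: lon ⌊0.48492/0.0833333⌋ = 5 → f; lat ⌊0.57208/0.0416667⌋ = 13 → n.
Extended square: lon ⌊0.06825/0.00833333⌋ = 8; lat ⌊0.03041/0.00416667⌋ = 7.

LH37fn87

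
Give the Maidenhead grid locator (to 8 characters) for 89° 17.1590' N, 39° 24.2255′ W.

Add 180° to longitude and 90° to latitude: 140.59624, 179.28598.
Field: 140.59624/20 → 7 → H, 179.28598/10 → 17 → R; chars HR.
Square: 0.59624/2 → 0, 9.28598/1 → 9; chars 09.
Subsquare: 0.59624/0.0833333 → 7 → h, 0.28598/0.0416667 → 6 → g; chars hg.
Extended square: 0.01291/0.00833333 → 1, 0.03598/0.00416667 → 8; chars 18.

HR09hg18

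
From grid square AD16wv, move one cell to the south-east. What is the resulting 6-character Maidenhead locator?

AD16xu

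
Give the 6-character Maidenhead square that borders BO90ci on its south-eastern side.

BO90dh

Longitude subsquare c = 2; +1 → 3 = d.
Latitude subsquare i = 8; −1 → 7 = h.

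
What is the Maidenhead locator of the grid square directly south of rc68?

Latitude square 8; −1 → 7.
The longitude characters are unchanged.

RC67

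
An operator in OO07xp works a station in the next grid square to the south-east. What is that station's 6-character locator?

Longitude subsquare x = 23; +1 → 24, wraps to 0 = a, carry into square.
Longitude square 0; +1 → 1.
Latitude subsquare p = 15; −1 → 14 = o.

OO17ao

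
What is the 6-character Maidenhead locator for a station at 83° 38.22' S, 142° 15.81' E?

QA16di

Add 180° to longitude and 90° to latitude: 322.2635, 6.3630.
Field: 322.2635/20 → 16 → Q, 6.3630/10 → 0 → A; chars QA.
Square: 2.2635/2 → 1, 6.3630/1 → 6; chars 16.
Subsquare: 0.2635/0.0833333 → 3 → d, 0.3630/0.0416667 → 8 → i; chars di.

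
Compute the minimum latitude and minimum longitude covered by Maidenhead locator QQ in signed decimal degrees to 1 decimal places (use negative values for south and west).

70.0, 140.0

Field Q=16, Q=16: +16·20° lon, +16·10° lat → SW at lon 140°, lat 70°.
latitude 70.0, longitude 140.0.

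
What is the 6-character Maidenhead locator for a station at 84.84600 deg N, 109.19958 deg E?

OR44ou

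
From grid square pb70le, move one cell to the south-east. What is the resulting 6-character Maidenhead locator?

Longitude subsquare l = 11; +1 → 12 = m.
Latitude subsquare e = 4; −1 → 3 = d.

PB70md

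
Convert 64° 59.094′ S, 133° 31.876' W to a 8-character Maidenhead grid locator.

CC35fa63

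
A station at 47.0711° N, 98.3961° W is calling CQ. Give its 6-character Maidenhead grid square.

EN07tb

Add 180° to longitude and 90° to latitude: 81.6039, 137.0711.
Field: 81.6039/20 → 4 → E, 137.0711/10 → 13 → N; chars EN.
Square: 1.6039/2 → 0, 7.0711/1 → 7; chars 07.
Subsquare: 1.6039/0.0833333 → 19 → t, 0.0711/0.0416667 → 1 → b; chars tb.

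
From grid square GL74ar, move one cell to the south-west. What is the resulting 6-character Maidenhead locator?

GL64xq

Longitude subsquare a = 0; −1 → -1, wraps to 23 = x, carry into square.
Longitude square 7; −1 → 6.
Latitude subsquare r = 17; −1 → 16 = q.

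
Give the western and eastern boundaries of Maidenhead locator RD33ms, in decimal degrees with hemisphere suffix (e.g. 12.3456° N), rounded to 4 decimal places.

Field R=17, D=3: +17·20° lon, +3·10° lat → SW at lon 160°, lat -60°.
Square 3, 3: +3·2° lon, +3·1° lat → SW at lon 166°, lat -57°.
Subsquare m=12, s=18: +12·0.0833333° lon, +18·0.0416667° lat → SW at lon 167°, lat -56.25°.
Cell spans 0.0833333° lon × 0.0416667° lat.
west 167.0000° E, east 167.0833° E.

167.0000° E, 167.0833° E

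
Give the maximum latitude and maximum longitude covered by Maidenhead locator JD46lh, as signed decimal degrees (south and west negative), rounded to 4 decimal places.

Field J=9, D=3: +9·20° lon, +3·10° lat → SW at lon 0°, lat -60°.
Square 4, 6: +4·2° lon, +6·1° lat → SW at lon 8°, lat -54°.
Subsquare l=11, h=7: +11·0.0833333° lon, +7·0.0416667° lat → SW at lon 8.91667°, lat -53.7083°.
Cell spans 0.0833333° lon × 0.0416667° lat. NE corner is SW corner plus one full cell.
latitude -53.6667, longitude 9.0000.

-53.6667, 9.0000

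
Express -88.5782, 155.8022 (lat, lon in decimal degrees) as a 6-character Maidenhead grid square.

QA71vk

Add 180° to longitude and 90° to latitude: 335.8022, 1.4218.
Field: lon ⌊335.8022/20⌋ = 16 → Q; lat ⌊1.4218/10⌋ = 0 → A.
Square: lon ⌊15.8022/2⌋ = 7; lat ⌊1.4218/1⌋ = 1.
Subsquare: lon ⌊1.8022/0.0833333⌋ = 21 → v; lat ⌊0.4218/0.0416667⌋ = 10 → k.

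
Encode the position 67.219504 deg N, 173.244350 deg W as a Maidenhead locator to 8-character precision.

AP37jf02

Shift to the Maidenhead origin (180°W, 90°S): lon 6.75565, lat 157.21950.
Field: lon ⌊6.75565/20⌋ = 0 → A; lat ⌊157.21950/10⌋ = 15 → P.
Square: lon ⌊6.75565/2⌋ = 3; lat ⌊7.21950/1⌋ = 7.
Subsquare: lon ⌊0.75565/0.0833333⌋ = 9 → j; lat ⌊0.21950/0.0416667⌋ = 5 → f.
Extended square: lon ⌊0.00565/0.00833333⌋ = 0; lat ⌊0.01117/0.00416667⌋ = 2.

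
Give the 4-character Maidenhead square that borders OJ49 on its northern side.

OK40

Latitude square 9; +1 → 10, wraps to 0, carry into field.
Latitude field J = 9; +1 → 10 = K.
The longitude characters are unchanged.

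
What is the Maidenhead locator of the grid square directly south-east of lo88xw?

LO98av

Longitude subsquare x = 23; +1 → 24, wraps to 0 = a, carry into square.
Longitude square 8; +1 → 9.
Latitude subsquare w = 22; −1 → 21 = v.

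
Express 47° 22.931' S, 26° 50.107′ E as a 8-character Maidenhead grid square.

KE32ko08

Add 180° to longitude and 90° to latitude: 206.83512, 42.61782.
Field: 206.83512/20 → 10 → K, 42.61782/10 → 4 → E; chars KE.
Square: 6.83512/2 → 3, 2.61782/1 → 2; chars 32.
Subsquare: 0.83512/0.0833333 → 10 → k, 0.61782/0.0416667 → 14 → o; chars ko.
Extended square: 0.00178/0.00833333 → 0, 0.03448/0.00416667 → 8; chars 08.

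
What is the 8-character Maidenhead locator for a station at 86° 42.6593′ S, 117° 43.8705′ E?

OA83ug79

Add 180° to longitude and 90° to latitude: 297.73118, 3.28901.
Field: lon ⌊297.73118/20⌋ = 14 → O; lat ⌊3.28901/10⌋ = 0 → A.
Square: lon ⌊17.73118/2⌋ = 8; lat ⌊3.28901/1⌋ = 3.
Subsquare: lon ⌊1.73118/0.0833333⌋ = 20 → u; lat ⌊0.28901/0.0416667⌋ = 6 → g.
Extended square: lon ⌊0.06451/0.00833333⌋ = 7; lat ⌊0.03901/0.00416667⌋ = 9.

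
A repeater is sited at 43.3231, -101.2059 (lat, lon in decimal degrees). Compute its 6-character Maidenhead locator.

DN93jh

Shift to the Maidenhead origin (180°W, 90°S): lon 78.7941, lat 133.3231.
Field: 78.7941/20 → 3 → D, 133.3231/10 → 13 → N; chars DN.
Square: 18.7941/2 → 9, 3.3231/1 → 3; chars 93.
Subsquare: 0.7941/0.0833333 → 9 → j, 0.3231/0.0416667 → 7 → h; chars jh.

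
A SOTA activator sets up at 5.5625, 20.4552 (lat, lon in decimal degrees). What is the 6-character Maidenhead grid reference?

Offset from 180°W / 90°S: lon 200.4552°, lat 95.5625°.
Field: lon ⌊200.4552/20⌋ = 10 → K; lat ⌊95.5625/10⌋ = 9 → J.
Square: lon ⌊0.4552/2⌋ = 0; lat ⌊5.5625/1⌋ = 5.
Subsquare: lon ⌊0.4552/0.0833333⌋ = 5 → f; lat ⌊0.5625/0.0416667⌋ = 13 → n.

KJ05fn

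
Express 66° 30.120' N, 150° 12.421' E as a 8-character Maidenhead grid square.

Add 180° to longitude and 90° to latitude: 330.20702, 156.50200.
Field: 330.20702/20 → 16 → Q, 156.50200/10 → 15 → P; chars QP.
Square: 10.20702/2 → 5, 6.50200/1 → 6; chars 56.
Subsquare: 0.20702/0.0833333 → 2 → c, 0.50200/0.0416667 → 12 → m; chars cm.
Extended square: 0.04035/0.00833333 → 4, 0.00200/0.00416667 → 0; chars 40.

QP56cm40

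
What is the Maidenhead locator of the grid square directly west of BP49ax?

Longitude subsquare a = 0; −1 → -1, wraps to 23 = x, carry into square.
Longitude square 4; −1 → 3.
The latitude characters are unchanged.

BP39xx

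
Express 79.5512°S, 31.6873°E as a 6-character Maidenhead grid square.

KB50uk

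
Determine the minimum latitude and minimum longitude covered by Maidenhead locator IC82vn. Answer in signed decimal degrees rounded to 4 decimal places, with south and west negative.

Field I=8, C=2: +8·20° lon, +2·10° lat → SW at lon -20°, lat -70°.
Square 8, 2: +8·2° lon, +2·1° lat → SW at lon -4°, lat -68°.
Subsquare v=21, n=13: +21·0.0833333° lon, +13·0.0416667° lat → SW at lon -2.25°, lat -67.4583°.
latitude -67.4583, longitude -2.2500.

-67.4583, -2.2500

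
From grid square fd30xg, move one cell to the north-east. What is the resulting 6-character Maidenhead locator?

Longitude subsquare x = 23; +1 → 24, wraps to 0 = a, carry into square.
Longitude square 3; +1 → 4.
Latitude subsquare g = 6; +1 → 7 = h.

FD40ah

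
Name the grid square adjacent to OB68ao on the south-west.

OB58xn

Longitude subsquare a = 0; −1 → -1, wraps to 23 = x, carry into square.
Longitude square 6; −1 → 5.
Latitude subsquare o = 14; −1 → 13 = n.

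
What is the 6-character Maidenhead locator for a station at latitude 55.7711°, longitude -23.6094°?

HO85es

Shift to the Maidenhead origin (180°W, 90°S): lon 156.3906, lat 145.7711.
Field: lon ⌊156.3906/20⌋ = 7 → H; lat ⌊145.7711/10⌋ = 14 → O.
Square: lon ⌊16.3906/2⌋ = 8; lat ⌊5.7711/1⌋ = 5.
Subsquare: lon ⌊0.3906/0.0833333⌋ = 4 → e; lat ⌊0.7711/0.0416667⌋ = 18 → s.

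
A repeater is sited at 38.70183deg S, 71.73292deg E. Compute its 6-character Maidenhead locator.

MF51uh

Shift to the Maidenhead origin (180°W, 90°S): lon 251.7329, lat 51.2982.
Field: 251.7329/20 → 12 → M, 51.2982/10 → 5 → F; chars MF.
Square: 11.7329/2 → 5, 1.2982/1 → 1; chars 51.
Subsquare: 1.7329/0.0833333 → 20 → u, 0.2982/0.0416667 → 7 → h; chars uh.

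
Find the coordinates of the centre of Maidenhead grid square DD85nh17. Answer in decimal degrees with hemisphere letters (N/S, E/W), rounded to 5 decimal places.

54.67708° S, 102.90417° W

Field D=3, D=3: +3·20° lon, +3·10° lat → SW at lon -120°, lat -60°.
Square 8, 5: +8·2° lon, +5·1° lat → SW at lon -104°, lat -55°.
Subsquare n=13, h=7: +13·0.0833333° lon, +7·0.0416667° lat → SW at lon -102.917°, lat -54.7083°.
Extended square 1, 7: +1·0.00833333° lon, +7·0.00416667° lat → SW at lon -102.908°, lat -54.6792°.
Cell spans 0.00833333° lon × 0.00416667° lat. Centre is SW corner plus half of each.
latitude 54.67708° S, longitude 102.90417° W.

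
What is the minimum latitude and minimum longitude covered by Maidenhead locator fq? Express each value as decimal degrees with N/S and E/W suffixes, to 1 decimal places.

70.0° N, 80.0° W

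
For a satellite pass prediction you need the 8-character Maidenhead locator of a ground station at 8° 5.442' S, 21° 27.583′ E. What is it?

KI01rv58

Add 180° to longitude and 90° to latitude: 201.45972, 81.90930.
Field: lon ⌊201.45972/20⌋ = 10 → K; lat ⌊81.90930/10⌋ = 8 → I.
Square: lon ⌊1.45972/2⌋ = 0; lat ⌊1.90930/1⌋ = 1.
Subsquare: lon ⌊1.45972/0.0833333⌋ = 17 → r; lat ⌊0.90930/0.0416667⌋ = 21 → v.
Extended square: lon ⌊0.04305/0.00833333⌋ = 5; lat ⌊0.03430/0.00416667⌋ = 8.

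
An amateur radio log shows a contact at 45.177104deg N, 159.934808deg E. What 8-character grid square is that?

QN95xe22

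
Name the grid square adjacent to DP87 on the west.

DP77

Longitude square 8; −1 → 7.
The latitude characters are unchanged.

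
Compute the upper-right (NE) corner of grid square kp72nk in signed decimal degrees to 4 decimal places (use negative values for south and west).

62.4583, 35.1667

Field K=10, P=15: +10·20° lon, +15·10° lat → SW at lon 20°, lat 60°.
Square 7, 2: +7·2° lon, +2·1° lat → SW at lon 34°, lat 62°.
Subsquare n=13, k=10: +13·0.0833333° lon, +10·0.0416667° lat → SW at lon 35.0833°, lat 62.4167°.
Cell spans 0.0833333° lon × 0.0416667° lat. NE corner is SW corner plus one full cell.
latitude 62.4583, longitude 35.1667.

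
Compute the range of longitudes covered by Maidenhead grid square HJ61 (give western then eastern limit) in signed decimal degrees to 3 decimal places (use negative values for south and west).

Field H=7, J=9: +7·20° lon, +9·10° lat → SW at lon -40°, lat 0°.
Square 6, 1: +6·2° lon, +1·1° lat → SW at lon -28°, lat 1°.
Cell spans 2° lon × 1° lat.
west -28.000, east -26.000.

-28.000, -26.000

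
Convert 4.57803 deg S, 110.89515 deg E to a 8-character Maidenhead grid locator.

OI55kk71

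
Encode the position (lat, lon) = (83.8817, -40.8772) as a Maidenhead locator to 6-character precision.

Shift to the Maidenhead origin (180°W, 90°S): lon 139.1228, lat 173.8817.
Field: lon ⌊139.1228/20⌋ = 6 → G; lat ⌊173.8817/10⌋ = 17 → R.
Square: lon ⌊19.1228/2⌋ = 9; lat ⌊3.8817/1⌋ = 3.
Subsquare: lon ⌊1.1228/0.0833333⌋ = 13 → n; lat ⌊0.8817/0.0416667⌋ = 21 → v.

GR93nv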